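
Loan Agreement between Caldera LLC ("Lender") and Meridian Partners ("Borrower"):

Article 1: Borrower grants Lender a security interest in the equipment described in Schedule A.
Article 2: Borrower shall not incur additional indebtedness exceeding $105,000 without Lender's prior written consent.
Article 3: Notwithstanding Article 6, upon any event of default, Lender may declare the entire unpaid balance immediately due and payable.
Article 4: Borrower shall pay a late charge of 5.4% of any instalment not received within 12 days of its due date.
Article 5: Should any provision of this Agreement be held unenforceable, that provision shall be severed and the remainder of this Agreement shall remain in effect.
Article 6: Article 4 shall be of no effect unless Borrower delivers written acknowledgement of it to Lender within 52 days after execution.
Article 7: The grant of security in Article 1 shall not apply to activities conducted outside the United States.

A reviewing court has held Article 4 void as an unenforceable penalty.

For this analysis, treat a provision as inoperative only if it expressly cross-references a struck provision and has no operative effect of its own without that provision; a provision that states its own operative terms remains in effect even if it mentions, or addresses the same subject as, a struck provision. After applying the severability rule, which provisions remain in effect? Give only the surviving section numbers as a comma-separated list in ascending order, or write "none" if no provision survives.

Article 4 is struck. Article 6 merely fixes the acknowledgement condition for Article 4; with Article 4 gone it has nothing to operate on and falls away. Although Article 3 refers to Article 6, its operative terms do not depend on Article 6, so it remains in effect. Article 5 is a severability clause and preserves every provision that can still be given independent effect. The provisions still in force are Article 1, Article 2, Article 3, Article 5, and Article 7.

1, 2, 3, 5, 7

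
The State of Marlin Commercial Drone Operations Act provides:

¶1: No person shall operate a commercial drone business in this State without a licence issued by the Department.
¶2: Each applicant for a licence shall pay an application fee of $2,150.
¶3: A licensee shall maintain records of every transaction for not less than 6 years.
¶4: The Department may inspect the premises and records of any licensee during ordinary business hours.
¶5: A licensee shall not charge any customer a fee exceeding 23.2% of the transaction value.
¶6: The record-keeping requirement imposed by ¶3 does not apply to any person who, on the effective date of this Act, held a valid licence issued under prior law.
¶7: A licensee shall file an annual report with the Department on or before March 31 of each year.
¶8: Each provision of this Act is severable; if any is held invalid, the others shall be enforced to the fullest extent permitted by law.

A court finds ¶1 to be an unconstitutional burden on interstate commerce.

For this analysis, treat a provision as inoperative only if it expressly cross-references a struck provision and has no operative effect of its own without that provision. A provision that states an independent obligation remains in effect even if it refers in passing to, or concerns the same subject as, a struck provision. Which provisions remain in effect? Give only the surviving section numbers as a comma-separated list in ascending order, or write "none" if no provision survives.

2, 3, 4, 5, 6, 7, 8

¶1 is struck. No other provision's operative terms depend on ¶1. ¶8 is a severability clause and preserves every provision that can still be given independent effect. That leaves ¶2, ¶3, ¶4, ¶5, ¶6, ¶7, and ¶8 in effect.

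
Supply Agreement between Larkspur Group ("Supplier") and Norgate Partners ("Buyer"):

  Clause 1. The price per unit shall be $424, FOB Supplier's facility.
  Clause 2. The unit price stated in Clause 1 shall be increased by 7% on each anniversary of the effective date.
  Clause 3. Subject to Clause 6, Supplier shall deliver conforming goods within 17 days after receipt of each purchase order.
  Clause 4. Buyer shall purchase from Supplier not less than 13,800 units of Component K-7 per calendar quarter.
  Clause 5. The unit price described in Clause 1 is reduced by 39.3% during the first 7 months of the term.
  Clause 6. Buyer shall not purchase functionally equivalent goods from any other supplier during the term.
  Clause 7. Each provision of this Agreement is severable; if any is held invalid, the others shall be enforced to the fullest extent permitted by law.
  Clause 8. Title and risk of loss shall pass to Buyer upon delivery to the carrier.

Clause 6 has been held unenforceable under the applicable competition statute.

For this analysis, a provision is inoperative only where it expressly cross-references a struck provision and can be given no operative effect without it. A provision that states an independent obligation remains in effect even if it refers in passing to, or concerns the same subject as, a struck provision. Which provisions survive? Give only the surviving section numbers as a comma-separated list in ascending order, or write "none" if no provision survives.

1, 2, 3, 4, 5, 7, 8

Clause 6 is struck. Clause 3 mentions Clause 6 but its own obligation stands independently of Clause 6, so Clause 3 is not affected. Nothing else in the Agreement is defined by reference to Clause 6. Under the severability clause in Clause 7, the remaining provisions continue in force. That leaves Clause 1, Clause 2, Clause 3, Clause 4, Clause 5, Clause 7, and Clause 8 in effect.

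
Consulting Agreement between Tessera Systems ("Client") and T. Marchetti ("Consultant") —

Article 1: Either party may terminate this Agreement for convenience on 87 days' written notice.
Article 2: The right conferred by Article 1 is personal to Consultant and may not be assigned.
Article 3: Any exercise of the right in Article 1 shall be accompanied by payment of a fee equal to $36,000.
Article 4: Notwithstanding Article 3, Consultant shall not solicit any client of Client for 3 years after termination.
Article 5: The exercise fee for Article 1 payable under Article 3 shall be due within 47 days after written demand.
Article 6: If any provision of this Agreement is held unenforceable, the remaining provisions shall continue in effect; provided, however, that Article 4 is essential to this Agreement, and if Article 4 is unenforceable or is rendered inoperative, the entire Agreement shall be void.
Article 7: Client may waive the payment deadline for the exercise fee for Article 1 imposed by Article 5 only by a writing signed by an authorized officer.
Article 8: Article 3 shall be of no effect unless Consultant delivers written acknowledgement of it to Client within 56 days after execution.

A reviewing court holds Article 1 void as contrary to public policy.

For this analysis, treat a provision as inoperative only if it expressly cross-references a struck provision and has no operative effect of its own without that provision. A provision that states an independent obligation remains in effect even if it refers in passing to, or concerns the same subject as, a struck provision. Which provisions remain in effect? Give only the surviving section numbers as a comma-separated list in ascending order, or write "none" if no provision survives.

4, 6

Article 1 is struck. The only function of Article 2 is the non-assignment of Article 1, so it cannot stand once Article 1 is removed. Article 3 has no operative effect of its own apart from Article 1 and is therefore inoperative. Article 5 does nothing except set the payment deadline for the exercise fee for Article 1 by reference to Article 3; with Article 3 gone it has no independent effect and is inoperative. The only function of Article 8 is the acknowledgement condition for Article 3, so it cannot stand once Article 3 is removed. Article 7 operates only by reference to Article 5, so it falls with Article 5. Although Article 4 refers to Article 3, its operative terms do not depend on Article 3, so it remains in effect. Article 6 makes Article 4 an essential term, but Article 4 is unaffected, so the severability proviso in Article 6 preserves the remaining provisions. That leaves Article 4 and Article 6 in effect.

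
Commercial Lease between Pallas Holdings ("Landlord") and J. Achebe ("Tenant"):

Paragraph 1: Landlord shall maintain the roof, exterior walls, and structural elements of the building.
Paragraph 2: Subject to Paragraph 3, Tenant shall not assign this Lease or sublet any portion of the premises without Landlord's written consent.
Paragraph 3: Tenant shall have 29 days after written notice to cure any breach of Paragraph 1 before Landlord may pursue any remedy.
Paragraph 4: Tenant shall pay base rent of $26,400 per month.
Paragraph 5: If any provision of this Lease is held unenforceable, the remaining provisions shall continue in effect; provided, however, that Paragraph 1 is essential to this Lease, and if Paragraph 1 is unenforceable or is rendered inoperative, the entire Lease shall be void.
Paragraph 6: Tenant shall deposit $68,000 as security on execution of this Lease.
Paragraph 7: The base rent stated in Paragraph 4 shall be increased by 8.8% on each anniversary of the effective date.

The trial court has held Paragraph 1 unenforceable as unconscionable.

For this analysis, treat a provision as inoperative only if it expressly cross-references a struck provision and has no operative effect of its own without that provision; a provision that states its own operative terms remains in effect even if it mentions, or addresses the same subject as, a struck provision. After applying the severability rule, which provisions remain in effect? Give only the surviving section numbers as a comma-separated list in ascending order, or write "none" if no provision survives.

Paragraph 1 is struck. Paragraph 3 merely fixes the cure period for breach of Paragraph 1; with Paragraph 1 gone it has nothing to operate on and falls away. Paragraph 5 makes Paragraph 1 an essential term, and Paragraph 1 is the provision held invalid; under Paragraph 5, the entire Lease is therefore void. No provision of the Lease survives.

none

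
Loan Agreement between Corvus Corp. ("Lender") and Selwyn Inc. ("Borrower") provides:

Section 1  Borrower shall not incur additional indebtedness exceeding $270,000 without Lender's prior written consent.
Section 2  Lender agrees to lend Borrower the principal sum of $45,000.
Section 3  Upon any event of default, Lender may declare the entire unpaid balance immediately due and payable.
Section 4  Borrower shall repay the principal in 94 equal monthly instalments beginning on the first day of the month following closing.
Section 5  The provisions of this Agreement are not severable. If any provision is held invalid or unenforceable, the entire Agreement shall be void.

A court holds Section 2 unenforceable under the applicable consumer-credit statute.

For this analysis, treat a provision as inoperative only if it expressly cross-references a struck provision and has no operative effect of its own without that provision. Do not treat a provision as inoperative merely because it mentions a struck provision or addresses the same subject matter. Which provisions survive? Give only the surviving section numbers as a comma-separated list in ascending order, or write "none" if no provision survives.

Section 2 is struck. Nothing else in the Agreement is defined by reference to Section 2. Section 5 provides that the Agreement is not severable, so the invalidity of any one provision voids the entire Agreement. No provision of the Agreement survives.

none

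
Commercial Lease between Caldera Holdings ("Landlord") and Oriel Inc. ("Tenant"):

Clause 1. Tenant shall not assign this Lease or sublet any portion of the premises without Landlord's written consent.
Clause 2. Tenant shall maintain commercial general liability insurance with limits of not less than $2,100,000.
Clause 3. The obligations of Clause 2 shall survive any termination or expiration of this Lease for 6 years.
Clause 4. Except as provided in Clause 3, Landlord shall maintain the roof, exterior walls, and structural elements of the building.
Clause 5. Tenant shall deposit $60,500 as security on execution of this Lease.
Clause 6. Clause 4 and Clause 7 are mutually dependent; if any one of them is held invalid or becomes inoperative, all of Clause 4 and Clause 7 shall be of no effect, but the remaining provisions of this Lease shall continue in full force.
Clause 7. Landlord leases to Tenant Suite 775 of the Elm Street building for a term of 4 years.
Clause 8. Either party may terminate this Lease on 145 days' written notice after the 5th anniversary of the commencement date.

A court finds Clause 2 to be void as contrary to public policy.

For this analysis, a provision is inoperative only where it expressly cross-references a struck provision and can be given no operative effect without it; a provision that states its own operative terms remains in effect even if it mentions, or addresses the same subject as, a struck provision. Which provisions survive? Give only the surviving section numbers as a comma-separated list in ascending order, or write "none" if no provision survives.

1, 4, 5, 6, 7, 8

Clause 2 is struck. Clause 3 operates only by reference to Clause 2, so it falls with Clause 2. Although Clause 4 refers to Clause 3, its operative terms do not depend on Clause 3, so it remains in effect. Clause 6 ties Clause 4 and Clause 7 together, but none of those is affected here; the remaining provisions continue in force under Clause 6. The provisions still in force are Clause 1, Clause 4, Clause 5, Clause 6, Clause 7, and Clause 8.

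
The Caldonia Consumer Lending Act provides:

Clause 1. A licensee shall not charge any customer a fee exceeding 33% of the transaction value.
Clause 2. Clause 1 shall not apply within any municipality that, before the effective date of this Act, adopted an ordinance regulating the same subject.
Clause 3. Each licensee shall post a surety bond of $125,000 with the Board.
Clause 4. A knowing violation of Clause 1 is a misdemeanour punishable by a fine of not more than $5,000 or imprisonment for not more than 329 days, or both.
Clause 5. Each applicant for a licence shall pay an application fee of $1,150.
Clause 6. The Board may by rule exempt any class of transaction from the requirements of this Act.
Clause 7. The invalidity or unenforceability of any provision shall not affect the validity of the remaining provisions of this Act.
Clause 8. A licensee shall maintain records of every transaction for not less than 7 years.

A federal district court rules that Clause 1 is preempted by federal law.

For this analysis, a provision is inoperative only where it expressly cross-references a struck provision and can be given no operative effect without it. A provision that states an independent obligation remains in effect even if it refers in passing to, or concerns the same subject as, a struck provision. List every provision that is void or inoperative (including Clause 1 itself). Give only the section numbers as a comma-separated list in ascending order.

1, 2, 4

Clause 1 is struck. Clause 2 operates only by reference to Clause 1, so it falls with Clause 1. Clause 4 has no operative effect of its own apart from Clause 1 and is therefore inoperative. Clause 7 is a severability clause and preserves every provision that can still be given independent effect. The provisions still in force are Clause 3, Clause 5, Clause 6, Clause 7, and Clause 8.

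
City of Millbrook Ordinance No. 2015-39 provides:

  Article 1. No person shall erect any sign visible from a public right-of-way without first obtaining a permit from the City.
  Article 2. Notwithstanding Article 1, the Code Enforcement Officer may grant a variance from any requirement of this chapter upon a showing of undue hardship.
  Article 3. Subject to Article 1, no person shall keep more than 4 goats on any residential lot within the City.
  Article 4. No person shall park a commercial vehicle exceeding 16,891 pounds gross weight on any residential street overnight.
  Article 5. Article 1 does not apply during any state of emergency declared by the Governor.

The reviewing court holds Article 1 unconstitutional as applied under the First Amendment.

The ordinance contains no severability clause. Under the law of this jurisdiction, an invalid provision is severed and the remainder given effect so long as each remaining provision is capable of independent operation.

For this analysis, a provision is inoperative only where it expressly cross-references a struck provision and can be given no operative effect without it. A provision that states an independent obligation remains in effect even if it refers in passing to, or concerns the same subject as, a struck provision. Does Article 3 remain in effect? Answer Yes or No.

Article 1 is struck. Article 5 has no operative effect of its own apart from Article 1 and is therefore inoperative. Article 3 mentions Article 1 but its own obligation stands independently of Article 1, so Article 3 is not affected. Article 2 mentions Article 1 but its own obligation stands independently of Article 1, so Article 2 is not affected. Under the stated default rule, only provisions that cannot operate independently fall away; the rest are enforced. The provisions still in force are Article 2, Article 3, and Article 4. Article 3 is among the surviving provisions, so the answer is yes.

Yes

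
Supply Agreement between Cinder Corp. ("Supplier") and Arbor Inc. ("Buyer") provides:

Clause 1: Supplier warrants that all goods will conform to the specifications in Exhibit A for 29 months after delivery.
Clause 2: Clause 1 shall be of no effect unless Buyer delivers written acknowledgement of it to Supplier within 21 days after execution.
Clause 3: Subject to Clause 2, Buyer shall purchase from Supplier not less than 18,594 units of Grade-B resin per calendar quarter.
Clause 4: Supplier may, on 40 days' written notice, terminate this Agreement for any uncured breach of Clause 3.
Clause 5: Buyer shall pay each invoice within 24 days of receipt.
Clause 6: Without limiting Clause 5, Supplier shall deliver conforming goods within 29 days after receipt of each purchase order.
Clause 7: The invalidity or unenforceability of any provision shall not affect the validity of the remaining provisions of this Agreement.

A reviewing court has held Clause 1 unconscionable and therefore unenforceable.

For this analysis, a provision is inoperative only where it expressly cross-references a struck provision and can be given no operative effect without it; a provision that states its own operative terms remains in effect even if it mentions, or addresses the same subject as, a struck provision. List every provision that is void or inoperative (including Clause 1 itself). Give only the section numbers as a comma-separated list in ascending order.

Clause 1 is struck. Clause 2 merely fixes the acknowledgement condition for Clause 1; with Clause 1 gone it has nothing to operate on and falls away. Although Clause 3 refers to Clause 2, its operative terms do not depend on Clause 2, so it remains in effect. Under the severability clause in Clause 7, the remaining provisions continue in force. Clause 3, Clause 4, Clause 5, Clause 6, and Clause 7 remain in effect.

1, 2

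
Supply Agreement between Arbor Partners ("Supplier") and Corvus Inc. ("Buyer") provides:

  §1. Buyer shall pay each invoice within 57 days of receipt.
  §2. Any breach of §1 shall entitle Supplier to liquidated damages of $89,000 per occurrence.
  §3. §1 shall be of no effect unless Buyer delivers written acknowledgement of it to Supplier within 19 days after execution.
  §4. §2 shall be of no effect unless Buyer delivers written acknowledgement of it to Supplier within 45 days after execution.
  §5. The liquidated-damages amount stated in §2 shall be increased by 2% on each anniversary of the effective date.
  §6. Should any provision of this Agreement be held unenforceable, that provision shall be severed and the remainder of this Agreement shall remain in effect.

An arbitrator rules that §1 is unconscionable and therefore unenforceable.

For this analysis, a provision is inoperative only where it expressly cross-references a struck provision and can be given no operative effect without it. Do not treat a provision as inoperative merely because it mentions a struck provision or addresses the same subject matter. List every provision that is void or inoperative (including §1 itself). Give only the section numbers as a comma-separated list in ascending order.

§1 is struck. §2 has no operative effect of its own apart from §1 and is therefore inoperative. §3 operates only by reference to §1, so it falls with §1. §4 merely fixes the acknowledgement condition for §2; with §2 gone it has nothing to operate on and falls away. §5 does nothing except set the escalation of the liquidated-damages amount by reference to §2; with §2 gone it has no independent effect and is inoperative. §6 is a severability clause and preserves every provision that can still be given independent effect. Only §6 remains in effect.

1, 2, 3, 4, 5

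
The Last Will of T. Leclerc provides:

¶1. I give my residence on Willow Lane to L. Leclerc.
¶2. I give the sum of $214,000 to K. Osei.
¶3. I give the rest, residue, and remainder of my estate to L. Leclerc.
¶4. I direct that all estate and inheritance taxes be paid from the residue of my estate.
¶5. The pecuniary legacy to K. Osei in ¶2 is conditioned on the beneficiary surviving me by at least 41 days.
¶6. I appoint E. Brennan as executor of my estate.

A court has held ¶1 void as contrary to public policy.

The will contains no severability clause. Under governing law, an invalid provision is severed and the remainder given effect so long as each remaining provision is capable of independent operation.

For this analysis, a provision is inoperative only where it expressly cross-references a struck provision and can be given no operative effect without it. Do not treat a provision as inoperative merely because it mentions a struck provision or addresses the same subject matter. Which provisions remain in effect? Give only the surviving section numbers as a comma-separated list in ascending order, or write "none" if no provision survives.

2, 3, 4, 5, 6

¶1 is struck. No other provision's operative terms depend on ¶1. Under the stated default rule, only provisions that cannot operate independently fall away; the rest are enforced. The provisions still in force are ¶2, ¶3, ¶4, ¶5, and ¶6.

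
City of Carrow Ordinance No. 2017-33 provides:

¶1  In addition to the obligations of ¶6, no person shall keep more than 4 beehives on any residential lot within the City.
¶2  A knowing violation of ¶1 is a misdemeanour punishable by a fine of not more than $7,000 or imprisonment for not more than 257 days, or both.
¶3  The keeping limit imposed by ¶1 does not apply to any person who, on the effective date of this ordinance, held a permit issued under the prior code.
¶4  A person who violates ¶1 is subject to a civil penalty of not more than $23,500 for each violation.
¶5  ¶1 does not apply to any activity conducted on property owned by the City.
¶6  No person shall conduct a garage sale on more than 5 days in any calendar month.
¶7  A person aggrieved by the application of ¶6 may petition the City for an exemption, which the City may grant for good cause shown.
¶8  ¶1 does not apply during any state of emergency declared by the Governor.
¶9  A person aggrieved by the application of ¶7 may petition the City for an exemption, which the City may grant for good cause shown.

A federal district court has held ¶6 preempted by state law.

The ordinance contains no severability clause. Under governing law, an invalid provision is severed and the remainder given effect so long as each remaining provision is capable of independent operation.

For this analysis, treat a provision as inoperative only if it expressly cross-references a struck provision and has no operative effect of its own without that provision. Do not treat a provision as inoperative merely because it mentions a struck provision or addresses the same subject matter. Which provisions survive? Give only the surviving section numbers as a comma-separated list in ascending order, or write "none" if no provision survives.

¶6 is struck. ¶7 has no operative effect of its own apart from ¶6 and is therefore inoperative. The only function of ¶9 is the exemption procedure for ¶7, so it cannot stand once ¶7 is removed. Although ¶1 refers to ¶6, its operative terms do not depend on ¶6, so it remains in effect. Under the stated default rule, only provisions that cannot operate independently fall away; the rest are enforced. That leaves ¶1, ¶2, ¶3, ¶4, ¶5, and ¶8 in effect.

1, 2, 3, 4, 5, 8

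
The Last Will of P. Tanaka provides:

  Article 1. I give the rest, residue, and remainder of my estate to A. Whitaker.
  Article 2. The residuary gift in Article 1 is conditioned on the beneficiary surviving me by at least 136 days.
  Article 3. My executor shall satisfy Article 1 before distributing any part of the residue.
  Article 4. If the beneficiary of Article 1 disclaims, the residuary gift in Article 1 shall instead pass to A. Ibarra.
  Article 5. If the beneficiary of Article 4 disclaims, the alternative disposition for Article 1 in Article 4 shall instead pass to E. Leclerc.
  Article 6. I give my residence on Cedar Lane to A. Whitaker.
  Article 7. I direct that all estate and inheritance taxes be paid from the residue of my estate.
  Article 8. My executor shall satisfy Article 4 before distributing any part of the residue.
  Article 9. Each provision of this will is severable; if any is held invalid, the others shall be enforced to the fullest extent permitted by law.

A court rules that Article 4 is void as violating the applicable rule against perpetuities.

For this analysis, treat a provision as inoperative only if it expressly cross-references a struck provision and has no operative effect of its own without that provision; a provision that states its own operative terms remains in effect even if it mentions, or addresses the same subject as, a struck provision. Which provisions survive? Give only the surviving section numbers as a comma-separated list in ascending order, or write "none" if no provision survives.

1, 2, 3, 6, 7, 9

Article 4 is struck. The only function of Article 5 is the alternative disposition for Article 4, so it cannot stand once Article 4 is removed. Article 8 operates only by reference to Article 4, so it falls with Article 4. Under the severability clause in Article 9, the remaining provisions continue in force. That leaves Article 1, Article 2, Article 3, Article 6, Article 7, and Article 9 in effect.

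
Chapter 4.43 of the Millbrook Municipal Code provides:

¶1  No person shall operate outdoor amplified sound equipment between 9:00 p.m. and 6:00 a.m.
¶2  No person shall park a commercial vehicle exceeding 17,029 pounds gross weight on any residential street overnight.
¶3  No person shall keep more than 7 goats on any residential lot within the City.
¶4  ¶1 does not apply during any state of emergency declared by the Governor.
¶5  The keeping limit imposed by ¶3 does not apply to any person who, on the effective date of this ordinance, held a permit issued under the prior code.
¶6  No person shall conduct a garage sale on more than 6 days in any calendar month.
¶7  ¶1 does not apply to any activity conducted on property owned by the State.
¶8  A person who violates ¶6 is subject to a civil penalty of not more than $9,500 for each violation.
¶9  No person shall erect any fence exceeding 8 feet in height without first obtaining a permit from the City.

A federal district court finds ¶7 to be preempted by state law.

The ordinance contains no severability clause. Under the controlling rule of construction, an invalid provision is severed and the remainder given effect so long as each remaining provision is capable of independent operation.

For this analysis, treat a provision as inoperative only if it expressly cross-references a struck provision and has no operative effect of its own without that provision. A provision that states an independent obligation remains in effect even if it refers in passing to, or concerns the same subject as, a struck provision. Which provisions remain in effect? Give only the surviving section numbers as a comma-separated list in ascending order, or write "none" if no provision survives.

¶7 is struck. Nothing else in the ordinance is defined by reference to ¶7. Under the stated default rule, only provisions that cannot operate independently fall away; the rest are enforced. The provisions still in force are ¶1, ¶2, ¶3, ¶4, ¶5, ¶6, ¶8, and ¶9.

1, 2, 3, 4, 5, 6, 8, 9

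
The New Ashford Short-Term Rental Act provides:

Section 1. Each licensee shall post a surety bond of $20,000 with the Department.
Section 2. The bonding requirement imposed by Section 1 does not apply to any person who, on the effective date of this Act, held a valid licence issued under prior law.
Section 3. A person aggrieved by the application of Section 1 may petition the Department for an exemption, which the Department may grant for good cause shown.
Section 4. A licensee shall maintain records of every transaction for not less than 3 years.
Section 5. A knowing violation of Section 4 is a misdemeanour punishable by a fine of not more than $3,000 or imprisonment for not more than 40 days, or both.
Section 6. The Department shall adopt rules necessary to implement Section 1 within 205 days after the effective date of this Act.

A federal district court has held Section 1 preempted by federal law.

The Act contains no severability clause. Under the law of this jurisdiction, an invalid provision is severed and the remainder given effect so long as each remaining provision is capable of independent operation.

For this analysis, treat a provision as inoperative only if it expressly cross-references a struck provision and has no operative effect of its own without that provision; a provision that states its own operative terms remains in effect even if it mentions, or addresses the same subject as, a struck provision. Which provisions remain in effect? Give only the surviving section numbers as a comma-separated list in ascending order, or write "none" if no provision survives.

4, 5

Section 1 is struck. The only function of Section 2 is the grandfather exemption from Section 1, so it cannot stand once Section 1 is removed. Section 3 operates only by reference to Section 1, so it falls with Section 1. Section 6 operates only by reference to Section 1, so it falls with Section 1. Under the stated default rule, only provisions that cannot operate independently fall away; the rest are enforced. Section 4 and Section 5 remain in effect.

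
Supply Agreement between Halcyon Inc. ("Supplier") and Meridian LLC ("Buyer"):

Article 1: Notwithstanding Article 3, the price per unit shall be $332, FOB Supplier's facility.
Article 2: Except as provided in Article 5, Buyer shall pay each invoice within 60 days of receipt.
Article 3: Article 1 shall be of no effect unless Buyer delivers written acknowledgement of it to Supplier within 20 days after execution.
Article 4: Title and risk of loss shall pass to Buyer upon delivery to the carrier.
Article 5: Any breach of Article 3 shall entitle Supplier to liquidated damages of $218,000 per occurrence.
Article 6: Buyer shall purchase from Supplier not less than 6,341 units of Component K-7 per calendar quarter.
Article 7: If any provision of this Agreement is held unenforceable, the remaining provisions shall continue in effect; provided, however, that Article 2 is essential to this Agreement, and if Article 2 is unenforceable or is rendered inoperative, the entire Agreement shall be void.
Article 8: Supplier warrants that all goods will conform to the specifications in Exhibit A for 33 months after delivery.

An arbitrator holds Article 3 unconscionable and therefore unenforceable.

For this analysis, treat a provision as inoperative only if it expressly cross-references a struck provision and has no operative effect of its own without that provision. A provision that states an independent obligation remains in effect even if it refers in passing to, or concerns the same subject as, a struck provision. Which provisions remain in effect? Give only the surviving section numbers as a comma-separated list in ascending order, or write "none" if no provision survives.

Article 3 is struck. Article 5 has no operative effect of its own apart from Article 3 and is therefore inoperative. Although Article 2 refers to Article 5, its operative terms do not depend on Article 5, so it remains in effect. Although Article 1 refers to Article 3, its operative terms do not depend on Article 3, so it remains in effect. Article 7 makes Article 2 an essential term, but Article 2 is unaffected, so the severability proviso in Article 7 preserves the remaining provisions. Article 1, Article 2, Article 4, Article 6, Article 7, and Article 8 remain in effect.

1, 2, 4, 6, 7, 8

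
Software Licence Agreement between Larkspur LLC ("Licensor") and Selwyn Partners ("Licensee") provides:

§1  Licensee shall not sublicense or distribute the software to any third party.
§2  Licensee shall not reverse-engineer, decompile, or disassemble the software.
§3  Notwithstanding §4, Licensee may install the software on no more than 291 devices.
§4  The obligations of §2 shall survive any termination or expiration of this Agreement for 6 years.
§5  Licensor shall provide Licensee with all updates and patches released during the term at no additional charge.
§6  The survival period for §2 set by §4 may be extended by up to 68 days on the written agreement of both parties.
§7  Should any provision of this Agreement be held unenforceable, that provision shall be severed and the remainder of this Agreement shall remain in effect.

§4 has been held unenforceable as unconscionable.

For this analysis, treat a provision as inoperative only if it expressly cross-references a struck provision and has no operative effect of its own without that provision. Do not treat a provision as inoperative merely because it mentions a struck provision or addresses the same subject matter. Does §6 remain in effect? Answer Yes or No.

No

§4 is struck. §6 has no operative effect of its own apart from §4 and is therefore inoperative. Although §3 refers to §4, its operative terms do not depend on §4, so it remains in effect. §7 is a severability clause and preserves every provision that can still be given independent effect. That leaves §1, §2, §3, §5, and §7 in effect. §6 is among the inoperative provisions, so the answer is no.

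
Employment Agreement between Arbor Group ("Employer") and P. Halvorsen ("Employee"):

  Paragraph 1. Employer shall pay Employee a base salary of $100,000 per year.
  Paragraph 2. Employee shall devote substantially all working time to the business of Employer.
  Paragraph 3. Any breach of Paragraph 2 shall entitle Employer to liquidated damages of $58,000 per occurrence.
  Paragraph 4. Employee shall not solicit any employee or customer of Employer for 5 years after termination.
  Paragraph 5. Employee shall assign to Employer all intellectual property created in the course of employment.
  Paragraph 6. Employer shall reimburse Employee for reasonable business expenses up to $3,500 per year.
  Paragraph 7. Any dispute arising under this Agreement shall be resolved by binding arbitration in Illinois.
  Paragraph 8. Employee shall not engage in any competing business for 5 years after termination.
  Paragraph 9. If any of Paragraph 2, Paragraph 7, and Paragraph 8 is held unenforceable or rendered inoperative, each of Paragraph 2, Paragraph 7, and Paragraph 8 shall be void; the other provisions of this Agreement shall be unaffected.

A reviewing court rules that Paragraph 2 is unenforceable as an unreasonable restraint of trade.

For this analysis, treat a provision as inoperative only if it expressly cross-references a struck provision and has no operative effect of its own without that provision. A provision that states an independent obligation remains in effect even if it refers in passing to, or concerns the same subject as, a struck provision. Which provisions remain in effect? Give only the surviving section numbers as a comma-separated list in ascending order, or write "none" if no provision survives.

1, 4, 5, 6, 9

Paragraph 2 is struck. The whole of Paragraph 3 is the liquidated-damages amount, defined by reference to Paragraph 2, so Paragraph 3 cannot stand once Paragraph 2 is removed. Paragraph 9 declares Paragraph 2, Paragraph 7, and Paragraph 8 mutually dependent; since one of them has fallen, all of them are of no effect. That brings down Paragraph 7 and Paragraph 8 as well. The remainder continues in force under Paragraph 9. The provisions still in force are Paragraph 1, Paragraph 4, Paragraph 5, Paragraph 6, and Paragraph 9.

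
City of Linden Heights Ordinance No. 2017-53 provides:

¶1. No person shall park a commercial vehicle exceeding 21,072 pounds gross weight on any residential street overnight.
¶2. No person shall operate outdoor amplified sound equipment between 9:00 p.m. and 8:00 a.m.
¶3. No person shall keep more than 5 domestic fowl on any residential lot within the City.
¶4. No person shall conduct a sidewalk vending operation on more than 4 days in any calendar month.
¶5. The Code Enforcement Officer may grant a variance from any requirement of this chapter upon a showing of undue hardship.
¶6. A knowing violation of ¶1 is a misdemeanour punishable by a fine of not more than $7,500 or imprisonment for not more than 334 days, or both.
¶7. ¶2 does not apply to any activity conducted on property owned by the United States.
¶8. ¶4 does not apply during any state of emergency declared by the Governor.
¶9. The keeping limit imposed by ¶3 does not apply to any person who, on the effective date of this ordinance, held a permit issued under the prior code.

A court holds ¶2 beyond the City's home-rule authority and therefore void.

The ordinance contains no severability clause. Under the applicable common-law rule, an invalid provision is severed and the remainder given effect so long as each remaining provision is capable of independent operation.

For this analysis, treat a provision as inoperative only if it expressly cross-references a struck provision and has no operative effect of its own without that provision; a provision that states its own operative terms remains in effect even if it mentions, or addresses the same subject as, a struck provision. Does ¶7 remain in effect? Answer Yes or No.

¶2 is struck. ¶7 has no operative effect of its own apart from ¶2 and is therefore inoperative. With no severability clause, the stated default rule severs what cannot stand and enforces each remaining provision that can operate on its own. That leaves ¶1, ¶3, ¶4, ¶5, ¶6, ¶8, and ¶9 in effect. ¶7 is among the inoperative provisions, so the answer is no.

No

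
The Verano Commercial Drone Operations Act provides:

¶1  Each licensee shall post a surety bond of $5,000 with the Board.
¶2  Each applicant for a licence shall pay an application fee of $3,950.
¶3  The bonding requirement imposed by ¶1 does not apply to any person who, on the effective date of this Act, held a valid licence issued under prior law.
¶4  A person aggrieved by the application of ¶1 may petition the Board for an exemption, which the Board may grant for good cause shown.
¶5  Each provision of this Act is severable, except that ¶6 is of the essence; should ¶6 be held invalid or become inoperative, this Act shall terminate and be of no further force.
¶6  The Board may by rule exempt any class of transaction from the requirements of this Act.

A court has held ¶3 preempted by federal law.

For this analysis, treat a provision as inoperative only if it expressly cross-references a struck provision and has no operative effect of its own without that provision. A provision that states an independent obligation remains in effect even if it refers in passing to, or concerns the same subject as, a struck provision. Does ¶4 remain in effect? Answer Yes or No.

Yes

¶3 is struck. No other provision's operative terms depend on ¶3. ¶5 makes ¶6 an essential term, but ¶6 is unaffected, so the severability proviso in ¶5 preserves the remaining provisions. ¶1, ¶2, ¶4, ¶5, and ¶6 remain in effect. ¶4 is among the surviving provisions, so the answer is yes.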